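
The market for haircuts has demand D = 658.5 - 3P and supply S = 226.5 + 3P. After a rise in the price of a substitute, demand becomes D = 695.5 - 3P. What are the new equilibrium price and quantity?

P' = 469/6, Q' = 461

Original equilibrium: P* = 72, Q* = 442.5.
New equilibrium: 695.5 - 3P = 226.5 + 3P, so 469 = 6P and P' = 469/6; Q' = 695.5 − 3(469/6) = 461.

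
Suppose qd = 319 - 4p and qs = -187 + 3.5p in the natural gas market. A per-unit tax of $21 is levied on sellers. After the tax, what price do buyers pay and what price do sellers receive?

Buyers pay 1159/15, sellers receive 844/15

Pre-tax equilibrium: p* = 1012/15, q* = 737/15.
Tax on sellers shifts supply to qs = -187 + 3.5(p − 21) = -260.5 + 3.5p.
319 - 4p = -260.5 + 3.5p gives buyer price pb = 1159/15; sellers receive ps = 1159/15 − 21 = 844/15.
New quantity: q = 319 − 4(1159/15) = 149/15.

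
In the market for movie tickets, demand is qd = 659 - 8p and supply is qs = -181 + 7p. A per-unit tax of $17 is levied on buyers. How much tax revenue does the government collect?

Tax revenue = 37621/15

Pre-tax equilibrium: p* = 56, q* = 211.
Tax on buyers shifts demand to qd = 659 − 8(p + 17) = 523 - 8p.
523 - 8p = -181 + 7p gives seller price ps = 704/15; buyers pay pb = 704/15 + 17 = 959/15.
New quantity: q = 659 − 8(959/15) = 2213/15.
Revenue = 17 × 2213/15 = 37621/15.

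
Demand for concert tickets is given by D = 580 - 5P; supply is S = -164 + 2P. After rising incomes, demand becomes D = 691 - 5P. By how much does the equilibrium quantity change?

Original equilibrium: P* = 744/7, Q* = 340/7.
New equilibrium: 691 - 5P = -164 + 2P, so 855 = 7P and P' = 855/7; Q' = 691 − 5(855/7) = 562/7.
Change in quantity: 562/7 − 340/7 = 222/7.

ΔQ = 222/7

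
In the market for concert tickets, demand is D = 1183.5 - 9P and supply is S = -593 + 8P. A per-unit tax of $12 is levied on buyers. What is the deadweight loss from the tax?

Pre-tax equilibrium: P* = 104.5, Q* = 243.
Tax on buyers shifts demand to D = 1183.5 − 9(P + 12) = 1075.5 - 9P.
1075.5 - 9P = -593 + 8P gives seller price Ps = 3337/34; buyers pay Pb = 3337/34 + 12 = 3745/34.
New quantity: Q = 1183.5 − 9(3745/34) = 3267/17.
DWL = ½ × 12 × (243 − 3267/17) = 5184/17.

Deadweight loss = 5184/17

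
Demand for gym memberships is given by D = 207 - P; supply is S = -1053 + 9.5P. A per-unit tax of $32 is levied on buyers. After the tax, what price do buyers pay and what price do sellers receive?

Pre-tax equilibrium: P* = 120, Q* = 87.
Tax on buyers shifts demand to D = 207 − 1(P + 32) = 175 - P.
175 - P = -1053 + 9.5P gives seller price Ps = 2456/21; buyers pay Pb = 2456/21 + 32 = 3128/21.
New quantity: Q = 207 − 1(3128/21) = 1219/21.

Buyers pay 3128/21, sellers receive 2456/21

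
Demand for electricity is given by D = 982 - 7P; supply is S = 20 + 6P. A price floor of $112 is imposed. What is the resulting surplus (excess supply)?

Equilibrium price would be P* = 74, so the floor at 112 binds.
At P = 112: D = 198, S = 692.
Surplus = 692 − 198 = 494.

Surplus = 494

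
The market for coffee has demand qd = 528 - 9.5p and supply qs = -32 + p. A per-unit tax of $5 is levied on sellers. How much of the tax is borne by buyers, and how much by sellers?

Pre-tax equilibrium: p* = 160/3, q* = 64/3.
Tax on sellers shifts supply to qs = -32 + 1(p − 5) = -37 + p.
528 - 9.5p = -37 + p gives buyer price pb = 1130/21; sellers receive ps = 1130/21 − 5 = 1025/21.
New quantity: q = 528 − 9.5(1130/21) = 353/21.
Buyer burden = 1130/21 − 160/3 = 10/21; seller burden = 160/3 − 1025/21 = 95/21.

Buyers bear 10/21, sellers bear 95/21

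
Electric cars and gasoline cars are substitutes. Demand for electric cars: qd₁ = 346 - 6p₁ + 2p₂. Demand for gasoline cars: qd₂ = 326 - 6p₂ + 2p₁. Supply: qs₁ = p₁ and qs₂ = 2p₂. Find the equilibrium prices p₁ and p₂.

p₁ = 855/13, p₂ = 1487/26

Market 1: 346 - 6p₁ + 2p₂ = p₁ → 7p₁ - 2p₂ = 346.
Market 2: 8p₂ - 2p₁ = 326.
Eliminating p₂: 8×(1) + 2×(2) gives 52p₁ = 3420, so p₁ = 855/13.
Back-substitute into (2): p₂ = (326 + 2×855/13) / 8 = 1487/26.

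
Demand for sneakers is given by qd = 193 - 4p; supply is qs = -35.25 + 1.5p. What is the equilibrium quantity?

Set qd = qs: 193 - 4p = -35.25 + 1.5p.
228.25 = 5.5p, so p* = 41.5.
q* = 193 − 4(41.5) = 27.

q* = 27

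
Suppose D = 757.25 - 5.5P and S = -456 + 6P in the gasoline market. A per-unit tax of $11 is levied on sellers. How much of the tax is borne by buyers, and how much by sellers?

Pre-tax equilibrium: P* = 105.5, Q* = 177.
Tax on sellers shifts supply to S = -456 + 6(P − 11) = -522 + 6P.
757.25 - 5.5P = -522 + 6P gives buyer price Pb = 5117/46; sellers receive Ps = 5117/46 − 11 = 4611/46.
New quantity: Q = 757.25 − 5.5(5117/46) = 3345/23.
Buyer burden = 5117/46 − 105.5 = 132/23; seller burden = 105.5 − 4611/46 = 121/23.

Buyers bear 132/23, sellers bear 121/23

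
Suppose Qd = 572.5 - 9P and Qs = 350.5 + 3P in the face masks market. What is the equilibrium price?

P* = 18.5

Set Qd = Qs: 572.5 - 9P = 350.5 + 3P.
222 = 12P, so P* = 18.5.
Q* = 572.5 − 9(18.5) = 406.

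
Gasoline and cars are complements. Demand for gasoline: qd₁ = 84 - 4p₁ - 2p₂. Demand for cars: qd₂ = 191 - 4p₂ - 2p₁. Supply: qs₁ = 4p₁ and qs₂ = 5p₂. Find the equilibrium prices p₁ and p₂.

p₁ = 5.5, p₂ = 20

Market 1: 84 - 4p₁ - 2p₂ = 4p₁ → 8p₁ + 2p₂ = 84.
Market 2: 9p₂ + 2p₁ = 191.
Eliminating p₂: 9×(1) − 2×(2) gives 68p₁ = 374, so p₁ = 5.5.
Back-substitute into (2): p₂ = (191 − 2×5.5) / 9 = 20.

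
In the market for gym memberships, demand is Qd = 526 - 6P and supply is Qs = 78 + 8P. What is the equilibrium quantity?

Set Qd = Qs: 526 - 6P = 78 + 8P.
448 = 14P, so P* = 32.
Q* = 526 − 6(32) = 334.

Q* = 334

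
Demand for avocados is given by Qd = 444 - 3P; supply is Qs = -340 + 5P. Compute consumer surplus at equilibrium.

Equilibrium: 444 - 3P = -340 + 5P gives P* = 98, Q* = 150.
Demand choke price (Qd = 0): P = 148.
CS = ½(148 − 98)(150) = 3750.

Consumer surplus = 3750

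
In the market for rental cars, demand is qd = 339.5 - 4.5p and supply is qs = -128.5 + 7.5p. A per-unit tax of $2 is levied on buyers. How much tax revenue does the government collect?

Tax revenue = 316.75

Pre-tax equilibrium: p* = 39, q* = 164.
Tax on buyers shifts demand to qd = 339.5 − 4.5(p + 2) = 330.5 - 4.5p.
330.5 - 4.5p = -128.5 + 7.5p gives seller price ps = 38.25; buyers pay pb = 38.25 + 2 = 40.25.
New quantity: q = 339.5 − 4.5(40.25) = 158.375.
Revenue = 2 × 158.375 = 316.75.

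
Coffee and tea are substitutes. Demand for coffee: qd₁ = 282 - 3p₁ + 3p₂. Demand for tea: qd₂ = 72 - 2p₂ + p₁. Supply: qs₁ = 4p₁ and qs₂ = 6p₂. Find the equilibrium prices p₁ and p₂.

p₁ = 2472/53, p₂ = 786/53

Market 1: 282 - 3p₁ + 3p₂ = 4p₁ → 7p₁ - 3p₂ = 282.
Market 2: 8p₂ - p₁ = 72.
Eliminating p₂: 8×(1) + 3×(2) gives 53p₁ = 2472, so p₁ = 2472/53.
Back-substitute into (2): p₂ = (72 + 1×2472/53) / 8 = 786/53.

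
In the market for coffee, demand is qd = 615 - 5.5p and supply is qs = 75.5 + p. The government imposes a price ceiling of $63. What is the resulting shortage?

Equilibrium price would be p* = 83, so the ceiling at 63 binds.
At p = 63: qd = 615 − 5.5(63) = 268.5, qs = 75.5 + 1(63) = 138.5.
Shortage = 268.5 − 138.5 = 130.

Shortage = 130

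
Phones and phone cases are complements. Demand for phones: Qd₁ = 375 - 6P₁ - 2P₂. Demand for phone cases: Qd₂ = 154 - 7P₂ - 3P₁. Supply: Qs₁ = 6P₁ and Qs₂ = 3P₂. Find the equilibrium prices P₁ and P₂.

Market 1: 375 - 6P₁ - 2P₂ = 6P₁ → 12P₁ + 2P₂ = 375.
Market 2: 10P₂ + 3P₁ = 154.
Eliminating P₂: 10×(1) − 2×(2) gives 114P₁ = 3442, so P₁ = 1721/57.
Back-substitute into (2): P₂ = (154 − 3×1721/57) / 10 = 241/38.

P₁ = 1721/57, P₂ = 241/38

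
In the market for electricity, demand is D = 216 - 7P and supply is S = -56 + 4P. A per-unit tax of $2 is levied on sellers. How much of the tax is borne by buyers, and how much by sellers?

Pre-tax equilibrium: P* = 272/11, Q* = 472/11.
Tax on sellers shifts supply to S = -56 + 4(P − 2) = -64 + 4P.
216 - 7P = -64 + 4P gives buyer price Pb = 280/11; sellers receive Ps = 280/11 − 2 = 258/11.
New quantity: Q = 216 − 7(280/11) = 416/11.
Buyer burden = 280/11 − 272/11 = 8/11; seller burden = 272/11 − 258/11 = 14/11.

Buyers bear 8/11, sellers bear 14/11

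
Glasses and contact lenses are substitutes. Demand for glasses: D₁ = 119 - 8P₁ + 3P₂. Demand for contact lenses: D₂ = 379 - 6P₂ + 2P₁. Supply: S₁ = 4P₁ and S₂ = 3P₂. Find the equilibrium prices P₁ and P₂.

P₁ = 368/17, P₂ = 2393/51

Market 1: 119 - 8P₁ + 3P₂ = 4P₁ → 12P₁ - 3P₂ = 119.
Market 2: 9P₂ - 2P₁ = 379.
Eliminating P₂: 9×(1) + 3×(2) gives 102P₁ = 2208, so P₁ = 368/17.
Back-substitute into (2): P₂ = (379 + 2×368/17) / 9 = 2393/51.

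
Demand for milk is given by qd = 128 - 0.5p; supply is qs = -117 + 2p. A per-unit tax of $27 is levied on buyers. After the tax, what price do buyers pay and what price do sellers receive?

Pre-tax equilibrium: p* = 98, q* = 79.
Tax on buyers shifts demand to qd = 128 − 0.5(p + 27) = 114.5 - 0.5p.
114.5 - 0.5p = -117 + 2p gives seller price ps = 92.6; buyers pay pb = 92.6 + 27 = 119.6.
New quantity: q = 128 − 0.5(119.6) = 68.2.

Buyers pay $119.6, sellers receive $92.6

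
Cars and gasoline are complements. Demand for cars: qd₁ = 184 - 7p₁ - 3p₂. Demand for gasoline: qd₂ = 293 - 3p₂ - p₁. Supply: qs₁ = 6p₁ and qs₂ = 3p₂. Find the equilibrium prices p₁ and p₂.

Market 1: 184 - 7p₁ - 3p₂ = 6p₁ → 13p₁ + 3p₂ = 184.
Market 2: 6p₂ + p₁ = 293.
Eliminating p₂: 6×(1) − 3×(2) gives 75p₁ = 225, so p₁ = 3.
Back-substitute into (2): p₂ = (293 − 1×3) / 6 = 145/3.

p₁ = 3, p₂ = 145/3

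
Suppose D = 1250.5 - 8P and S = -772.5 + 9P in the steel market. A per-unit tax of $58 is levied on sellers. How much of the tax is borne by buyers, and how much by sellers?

Pre-tax equilibrium: P* = 119, Q* = 298.5.
Tax on sellers shifts supply to S = -772.5 + 9(P − 58) = -1294.5 + 9P.
1250.5 - 8P = -1294.5 + 9P gives buyer price Pb = 2545/17; sellers receive Ps = 2545/17 − 58 = 1559/17.
New quantity: Q = 1250.5 − 8(2545/17) = 1797/34.
Buyer burden = 2545/17 − 119 = 522/17; seller burden = 119 − 1559/17 = 464/17.

Buyers bear 522/17, sellers bear 464/17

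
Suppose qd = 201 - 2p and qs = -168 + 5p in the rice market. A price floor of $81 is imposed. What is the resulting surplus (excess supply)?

Equilibrium price would be p* = 369/7, so the floor at 81 binds.
At p = 81: qd = 39, qs = 237.
Surplus = 237 − 39 = 198.

Surplus = 198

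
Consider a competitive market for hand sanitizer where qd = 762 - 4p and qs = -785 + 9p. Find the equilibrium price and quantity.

p* = 119, q* = 286

Set qd = qs: 762 - 4p = -785 + 9p.
1547 = 13p, so p* = 119.
q* = 762 − 4(119) = 286.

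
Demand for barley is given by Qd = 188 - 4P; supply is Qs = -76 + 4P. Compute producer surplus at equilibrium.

Equilibrium: 188 - 4P = -76 + 4P gives P* = 33, Q* = 56.
Supply starts at P = 19 (where Qs = 0).
PS = ½(33 − 19)(56) = 392.

Producer surplus = 392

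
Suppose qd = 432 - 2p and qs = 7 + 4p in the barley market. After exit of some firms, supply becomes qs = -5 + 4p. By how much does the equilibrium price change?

Δp = 2

Original equilibrium: p* = 425/6, q* = 871/3.
New equilibrium: 432 - 2p = -5 + 4p, so 437 = 6p and p' = 437/6; q' = 432 − 2(437/6) = 859/3.
Change in price: 437/6 − 425/6 = 2.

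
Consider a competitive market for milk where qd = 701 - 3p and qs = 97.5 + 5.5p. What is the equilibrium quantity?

q* = 488

Set qd = qs: 701 - 3p = 97.5 + 5.5p.
603.5 = 8.5p, so p* = 71.
q* = 701 − 3(71) = 488.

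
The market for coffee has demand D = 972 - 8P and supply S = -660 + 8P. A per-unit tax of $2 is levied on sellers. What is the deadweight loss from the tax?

Pre-tax equilibrium: P* = 102, Q* = 156.
Tax on sellers shifts supply to S = -660 + 8(P − 2) = -676 + 8P.
972 - 8P = -676 + 8P gives buyer price Pb = 103; sellers receive Ps = 103 − 2 = 101.
New quantity: Q = 972 − 8(103) = 148.
DWL = ½ × 2 × (156 − 148) = 8.

Deadweight loss = 8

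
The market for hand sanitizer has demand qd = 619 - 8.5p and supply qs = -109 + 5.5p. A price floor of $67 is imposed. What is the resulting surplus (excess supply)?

Equilibrium price would be p* = 52, so the floor at 67 binds.
At p = 67: qd = 49.5, qs = 259.5.
Surplus = 259.5 − 49.5 = 210.

Surplus = 210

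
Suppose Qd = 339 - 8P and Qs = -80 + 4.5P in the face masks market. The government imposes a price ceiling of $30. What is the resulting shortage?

Equilibrium price would be P* = 33.52, so the ceiling at 30 binds.
At P = 30: Qd = 339 − 8(30) = 99, Qs = -80 + 4.5(30) = 55.
Shortage = 99 − 55 = 44.

Shortage = 44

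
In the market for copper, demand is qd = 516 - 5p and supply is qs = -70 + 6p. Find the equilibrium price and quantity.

Set qd = qs: 516 - 5p = -70 + 6p.
586 = 11p, so p* = 586/11.
q* = 516 − 5(586/11) = 2746/11.

p* = 586/11, q* = 2746/11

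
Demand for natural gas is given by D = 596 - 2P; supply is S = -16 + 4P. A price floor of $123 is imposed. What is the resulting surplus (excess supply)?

Equilibrium price would be P* = 102, so the floor at 123 binds.
At P = 123: D = 350, S = 476.
Surplus = 476 − 350 = 126.

Surplus = 126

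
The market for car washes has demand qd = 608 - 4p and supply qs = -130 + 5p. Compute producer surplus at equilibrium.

Equilibrium: 608 - 4p = -130 + 5p gives p* = 82, q* = 280.
Supply starts at p = 26 (where qs = 0).
PS = ½(82 − 26)(280) = 7840.

Producer surplus = 7840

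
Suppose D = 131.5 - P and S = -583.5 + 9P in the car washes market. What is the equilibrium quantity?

Set D = S: 131.5 - P = -583.5 + 9P.
715 = 10P, so P* = 71.5.
Q* = 131.5 − 1(71.5) = 60.

Q* = 60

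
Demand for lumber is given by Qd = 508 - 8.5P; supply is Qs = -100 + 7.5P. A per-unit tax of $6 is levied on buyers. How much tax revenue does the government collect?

Tax revenue = 966.5625

Pre-tax equilibrium: P* = 38, Q* = 185.
Tax on buyers shifts demand to Qd = 508 − 8.5(P + 6) = 457 - 8.5P.
457 - 8.5P = -100 + 7.5P gives seller price Ps = 34.8125; buyers pay Pb = 34.8125 + 6 = 40.8125.
New quantity: Q = 508 − 8.5(40.8125) = 161.09375.
Revenue = 6 × 161.09375 = 966.5625.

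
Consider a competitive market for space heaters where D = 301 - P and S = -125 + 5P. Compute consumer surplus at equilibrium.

Equilibrium: 301 - P = -125 + 5P gives P* = 71, Q* = 230.
Demand choke price (D = 0): P = 301.
CS = ½(301 − 71)(230) = 26450.

Consumer surplus = 26450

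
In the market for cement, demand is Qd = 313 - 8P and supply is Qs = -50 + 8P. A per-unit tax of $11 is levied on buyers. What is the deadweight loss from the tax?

Deadweight loss = 242

Pre-tax equilibrium: P* = 22.6875, Q* = 131.5.
Tax on buyers shifts demand to Qd = 313 − 8(P + 11) = 225 - 8P.
225 - 8P = -50 + 8P gives seller price Ps = 17.1875; buyers pay Pb = 17.1875 + 11 = 28.1875.
New quantity: Q = 313 − 8(28.1875) = 87.5.
DWL = ½ × 11 × (131.5 − 87.5) = 242.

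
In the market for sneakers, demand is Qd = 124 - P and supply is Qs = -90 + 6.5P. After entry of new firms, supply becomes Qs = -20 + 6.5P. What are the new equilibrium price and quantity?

Original equilibrium: P* = 428/15, Q* = 1432/15.
New equilibrium: 124 - P = -20 + 6.5P, so 144 = 7.5P and P' = 19.2; Q' = 124 − 1(19.2) = 104.8.

P' = 19.2, Q' = 104.8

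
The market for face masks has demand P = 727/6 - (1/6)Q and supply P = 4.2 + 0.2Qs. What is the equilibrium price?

Set the two price expressions equal: 727/6 - (1/6)Q = 4.2 + 0.2Q.
3509/30 = (11/30)Q, so Q* = 319.
P* = 727/6 − (1/6)(319) = 68.

P* = 68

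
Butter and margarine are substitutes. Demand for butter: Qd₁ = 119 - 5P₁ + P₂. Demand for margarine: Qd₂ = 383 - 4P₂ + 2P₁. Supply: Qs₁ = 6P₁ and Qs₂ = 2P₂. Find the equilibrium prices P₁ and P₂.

Market 1: 119 - 5P₁ + P₂ = 6P₁ → 11P₁ - P₂ = 119.
Market 2: 6P₂ - 2P₁ = 383.
Eliminating P₂: 6×(1) + 1×(2) gives 64P₁ = 1097, so P₁ = 17.140625.
Back-substitute into (2): P₂ = (383 + 2×17.140625) / 6 = 69.546875.

P₁ = 17.140625, P₂ = 69.546875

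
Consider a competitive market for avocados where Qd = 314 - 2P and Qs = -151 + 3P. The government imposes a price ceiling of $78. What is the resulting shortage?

Shortage = 75

Equilibrium price would be P* = 93, so the ceiling at 78 binds.
At P = 78: Qd = 314 − 2(78) = 158, Qs = -151 + 3(78) = 83.
Shortage = 158 − 83 = 75.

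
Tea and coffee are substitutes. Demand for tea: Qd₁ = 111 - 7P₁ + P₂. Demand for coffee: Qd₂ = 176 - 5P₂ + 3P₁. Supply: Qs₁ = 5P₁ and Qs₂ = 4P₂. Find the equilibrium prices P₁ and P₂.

P₁ = 235/21, P₂ = 163/7

Market 1: 111 - 7P₁ + P₂ = 5P₁ → 12P₁ - P₂ = 111.
Market 2: 9P₂ - 3P₁ = 176.
Eliminating P₂: 9×(1) + 1×(2) gives 105P₁ = 1175, so P₁ = 235/21.
Back-substitute into (2): P₂ = (176 + 3×235/21) / 9 = 163/7.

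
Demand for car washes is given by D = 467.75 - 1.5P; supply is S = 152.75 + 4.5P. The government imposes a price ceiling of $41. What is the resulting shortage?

Equilibrium price would be P* = 52.5, so the ceiling at 41 binds.
At P = 41: D = 467.75 − 1.5(41) = 406.25, S = 152.75 + 4.5(41) = 337.25.
Shortage = 406.25 − 337.25 = 69.

Shortage = 69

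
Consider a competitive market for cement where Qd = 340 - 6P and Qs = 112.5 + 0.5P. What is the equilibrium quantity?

Set Qd = Qs: 340 - 6P = 112.5 + 0.5P.
227.5 = 6.5P, so P* = 35.
Q* = 340 − 6(35) = 130.

Q* = 130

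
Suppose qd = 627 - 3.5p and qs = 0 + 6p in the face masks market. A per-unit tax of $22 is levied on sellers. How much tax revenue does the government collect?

Tax revenue = 145200/19

Pre-tax equilibrium: p* = 66, q* = 396.
Tax on sellers shifts supply to qs = 0 + 6(p − 22) = -132 + 6p.
627 - 3.5p = -132 + 6p gives buyer price pb = 1518/19; sellers receive ps = 1518/19 − 22 = 1100/19.
New quantity: q = 627 − 3.5(1518/19) = 6600/19.
Revenue = 22 × 6600/19 = 145200/19.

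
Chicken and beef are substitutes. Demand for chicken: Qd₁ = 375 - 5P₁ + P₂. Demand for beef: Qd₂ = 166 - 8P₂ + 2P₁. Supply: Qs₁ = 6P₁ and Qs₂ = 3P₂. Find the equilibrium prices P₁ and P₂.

P₁ = 613/17, P₂ = 368/17

Market 1: 375 - 5P₁ + P₂ = 6P₁ → 11P₁ - P₂ = 375.
Market 2: 11P₂ - 2P₁ = 166.
Eliminating P₂: 11×(1) + 1×(2) gives 119P₁ = 4291, so P₁ = 613/17.
Back-substitute into (2): P₂ = (166 + 2×613/17) / 11 = 368/17.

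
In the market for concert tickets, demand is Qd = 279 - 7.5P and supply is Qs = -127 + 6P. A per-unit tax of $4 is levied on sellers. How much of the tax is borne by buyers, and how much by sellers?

Buyers bear 16/9, sellers bear 20/9

Pre-tax equilibrium: P* = 812/27, Q* = 481/9.
Tax on sellers shifts supply to Qs = -127 + 6(P − 4) = -151 + 6P.
279 - 7.5P = -151 + 6P gives buyer price Pb = 860/27; sellers receive Ps = 860/27 − 4 = 752/27.
New quantity: Q = 279 − 7.5(860/27) = 361/9.
Buyer burden = 860/27 − 812/27 = 16/9; seller burden = 812/27 − 752/27 = 20/9.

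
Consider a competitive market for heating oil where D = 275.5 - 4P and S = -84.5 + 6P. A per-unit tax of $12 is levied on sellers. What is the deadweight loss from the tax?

Pre-tax equilibrium: P* = 36, Q* = 131.5.
Tax on sellers shifts supply to S = -84.5 + 6(P − 12) = -156.5 + 6P.
275.5 - 4P = -156.5 + 6P gives buyer price Pb = 43.2; sellers receive Ps = 43.2 − 12 = 31.2.
New quantity: Q = 275.5 − 4(43.2) = 102.7.
DWL = ½ × 12 × (131.5 − 102.7) = 172.8.

Deadweight loss = 172.8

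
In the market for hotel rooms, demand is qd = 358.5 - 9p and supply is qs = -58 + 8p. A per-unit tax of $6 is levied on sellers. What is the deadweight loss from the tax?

Deadweight loss = 1296/17

Pre-tax equilibrium: p* = 24.5, q* = 138.
Tax on sellers shifts supply to qs = -58 + 8(p − 6) = -106 + 8p.
358.5 - 9p = -106 + 8p gives buyer price pb = 929/34; sellers receive ps = 929/34 − 6 = 725/34.
New quantity: q = 358.5 − 9(929/34) = 1914/17.
DWL = ½ × 6 × (138 − 1914/17) = 1296/17.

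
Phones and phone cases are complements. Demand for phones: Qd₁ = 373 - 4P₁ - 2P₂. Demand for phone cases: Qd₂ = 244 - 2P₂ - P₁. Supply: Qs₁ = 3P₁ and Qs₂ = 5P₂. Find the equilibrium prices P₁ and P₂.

Market 1: 373 - 4P₁ - 2P₂ = 3P₁ → 7P₁ + 2P₂ = 373.
Market 2: 7P₂ + P₁ = 244.
Eliminating P₂: 7×(1) − 2×(2) gives 47P₁ = 2123, so P₁ = 2123/47.
Back-substitute into (2): P₂ = (244 − 1×2123/47) / 7 = 1335/47.

P₁ = 2123/47, P₂ = 1335/47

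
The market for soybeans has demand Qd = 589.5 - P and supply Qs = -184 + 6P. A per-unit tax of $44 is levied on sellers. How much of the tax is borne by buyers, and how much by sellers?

Pre-tax equilibrium: P* = 110.5, Q* = 479.
Tax on sellers shifts supply to Qs = -184 + 6(P − 44) = -448 + 6P.
589.5 - P = -448 + 6P gives buyer price Pb = 2075/14; sellers receive Ps = 2075/14 − 44 = 1459/14.
New quantity: Q = 589.5 − 1(2075/14) = 3089/7.
Buyer burden = 2075/14 − 110.5 = 264/7; seller burden = 110.5 − 1459/14 = 44/7.

Buyers bear 264/7, sellers bear 44/7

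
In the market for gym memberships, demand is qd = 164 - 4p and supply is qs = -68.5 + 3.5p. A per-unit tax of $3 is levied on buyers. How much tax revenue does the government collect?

Tax revenue = 103.2

Pre-tax equilibrium: p* = 31, q* = 40.
Tax on buyers shifts demand to qd = 164 − 4(p + 3) = 152 - 4p.
152 - 4p = -68.5 + 3.5p gives seller price ps = 29.4; buyers pay pb = 29.4 + 3 = 32.4.
New quantity: q = 164 − 4(32.4) = 34.4.
Revenue = 3 × 34.4 = 103.2.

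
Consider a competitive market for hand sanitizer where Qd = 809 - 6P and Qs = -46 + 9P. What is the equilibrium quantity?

Set Qd = Qs: 809 - 6P = -46 + 9P.
855 = 15P, so P* = 57.
Q* = 809 − 6(57) = 467.

Q* = 467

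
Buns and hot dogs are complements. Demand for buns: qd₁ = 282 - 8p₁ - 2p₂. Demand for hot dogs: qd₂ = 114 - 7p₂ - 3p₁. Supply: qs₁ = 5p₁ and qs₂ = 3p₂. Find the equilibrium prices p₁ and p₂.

p₁ = 648/31, p₂ = 159/31

Market 1: 282 - 8p₁ - 2p₂ = 5p₁ → 13p₁ + 2p₂ = 282.
Market 2: 10p₂ + 3p₁ = 114.
Eliminating p₂: 10×(1) − 2×(2) gives 124p₁ = 2592, so p₁ = 648/31.
Back-substitute into (2): p₂ = (114 − 3×648/31) / 10 = 159/31.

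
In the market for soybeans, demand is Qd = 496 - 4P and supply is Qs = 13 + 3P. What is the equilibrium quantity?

Q* = 220

Set Qd = Qs: 496 - 4P = 13 + 3P.
483 = 7P, so P* = 69.
Q* = 496 − 4(69) = 220.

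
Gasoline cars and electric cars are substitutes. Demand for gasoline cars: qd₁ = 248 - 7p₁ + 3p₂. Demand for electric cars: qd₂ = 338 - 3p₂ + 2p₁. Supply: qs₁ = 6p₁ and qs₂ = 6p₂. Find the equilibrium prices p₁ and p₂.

p₁ = 1082/37, p₂ = 1630/37

Market 1: 248 - 7p₁ + 3p₂ = 6p₁ → 13p₁ - 3p₂ = 248.
Market 2: 9p₂ - 2p₁ = 338.
Eliminating p₂: 9×(1) + 3×(2) gives 111p₁ = 3246, so p₁ = 1082/37.
Back-substitute into (2): p₂ = (338 + 2×1082/37) / 9 = 1630/37.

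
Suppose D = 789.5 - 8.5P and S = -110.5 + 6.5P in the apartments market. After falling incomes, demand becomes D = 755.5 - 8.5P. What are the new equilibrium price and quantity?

P' = 866/15, Q' = 7943/30

Original equilibrium: P* = 60, Q* = 279.5.
New equilibrium: 755.5 - 8.5P = -110.5 + 6.5P, so 866 = 15P and P' = 866/15; Q' = 755.5 − 8.5(866/15) = 7943/30.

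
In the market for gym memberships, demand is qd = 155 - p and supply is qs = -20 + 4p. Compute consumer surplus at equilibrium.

Consumer surplus = 7200

Equilibrium: 155 - p = -20 + 4p gives p* = 35, q* = 120.
Demand choke price (qd = 0): p = 155.
CS = ½(155 − 35)(120) = 7200.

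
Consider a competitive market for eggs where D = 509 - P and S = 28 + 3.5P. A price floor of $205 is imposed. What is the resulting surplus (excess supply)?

Equilibrium price would be P* = 962/9, so the floor at 205 binds.
At P = 205: D = 304, S = 745.5.
Surplus = 745.5 − 304 = 441.5.

Surplus = 441.5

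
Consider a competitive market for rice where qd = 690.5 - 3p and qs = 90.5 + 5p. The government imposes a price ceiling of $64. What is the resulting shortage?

Equilibrium price would be p* = 75, so the ceiling at 64 binds.
At p = 64: qd = 690.5 − 3(64) = 498.5, qs = 90.5 + 5(64) = 410.5.
Shortage = 498.5 − 410.5 = 88.

Shortage = 88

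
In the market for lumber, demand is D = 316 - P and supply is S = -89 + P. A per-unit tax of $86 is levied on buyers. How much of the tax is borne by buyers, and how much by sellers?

Pre-tax equilibrium: P* = 202.5, Q* = 113.5.
Tax on buyers shifts demand to D = 316 − 1(P + 86) = 230 - P.
230 - P = -89 + P gives seller price Ps = 159.5; buyers pay Pb = 159.5 + 86 = 245.5.
New quantity: Q = 316 − 1(245.5) = 70.5.
Buyer burden = 245.5 − 202.5 = 43; seller burden = 202.5 − 159.5 = 43.

Buyers bear $43, sellers bear $43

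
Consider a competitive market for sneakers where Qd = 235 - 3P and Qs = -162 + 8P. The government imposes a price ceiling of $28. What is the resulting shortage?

Shortage = 89

Equilibrium price would be P* = 397/11, so the ceiling at 28 binds.
At P = 28: Qd = 235 − 3(28) = 151, Qs = -162 + 8(28) = 62.
Shortage = 151 − 62 = 89.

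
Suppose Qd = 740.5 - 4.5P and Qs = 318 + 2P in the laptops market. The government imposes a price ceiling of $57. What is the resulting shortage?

Shortage = 52

Equilibrium price would be P* = 65, so the ceiling at 57 binds.
At P = 57: Qd = 740.5 − 4.5(57) = 484, Qs = 318 + 2(57) = 432.
Shortage = 484 − 432 = 52.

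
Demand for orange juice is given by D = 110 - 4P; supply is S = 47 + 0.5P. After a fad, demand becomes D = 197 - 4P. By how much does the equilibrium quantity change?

Original equilibrium: P* = 14, Q* = 54.
New equilibrium: 197 - 4P = 47 + 0.5P, so 150 = 4.5P and P' = 100/3; Q' = 197 − 4(100/3) = 191/3.
Change in quantity: 191/3 − 54 = 29/3.

ΔQ = 29/3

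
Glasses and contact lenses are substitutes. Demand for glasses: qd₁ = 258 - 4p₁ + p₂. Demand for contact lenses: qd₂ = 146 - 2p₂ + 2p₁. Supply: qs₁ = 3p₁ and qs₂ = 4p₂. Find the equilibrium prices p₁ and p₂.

p₁ = 42.35, p₂ = 38.45

Market 1: 258 - 4p₁ + p₂ = 3p₁ → 7p₁ - p₂ = 258.
Market 2: 6p₂ - 2p₁ = 146.
Eliminating p₂: 6×(1) + 1×(2) gives 40p₁ = 1694, so p₁ = 42.35.
Back-substitute into (2): p₂ = (146 + 2×42.35) / 6 = 38.45.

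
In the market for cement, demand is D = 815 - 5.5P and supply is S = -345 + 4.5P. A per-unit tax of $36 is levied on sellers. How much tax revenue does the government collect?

Tax revenue = 3164.4

Pre-tax equilibrium: P* = 116, Q* = 177.
Tax on sellers shifts supply to S = -345 + 4.5(P − 36) = -507 + 4.5P.
815 - 5.5P = -507 + 4.5P gives buyer price Pb = 132.2; sellers receive Ps = 132.2 − 36 = 96.2.
New quantity: Q = 815 − 5.5(132.2) = 87.9.
Revenue = 36 × 87.9 = 3164.4.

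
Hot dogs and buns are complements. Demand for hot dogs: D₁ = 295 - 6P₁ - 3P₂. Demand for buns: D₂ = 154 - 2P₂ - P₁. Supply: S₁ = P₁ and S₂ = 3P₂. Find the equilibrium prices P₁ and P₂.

Market 1: 295 - 6P₁ - 3P₂ = P₁ → 7P₁ + 3P₂ = 295.
Market 2: 5P₂ + P₁ = 154.
Eliminating P₂: 5×(1) − 3×(2) gives 32P₁ = 1013, so P₁ = 31.65625.
Back-substitute into (2): P₂ = (154 − 1×31.65625) / 5 = 24.46875.

P₁ = 31.65625, P₂ = 24.46875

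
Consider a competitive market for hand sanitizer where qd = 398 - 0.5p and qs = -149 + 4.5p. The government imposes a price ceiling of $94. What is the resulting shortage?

Shortage = 77

Equilibrium price would be p* = 109.4, so the ceiling at 94 binds.
At p = 94: qd = 398 − 0.5(94) = 351, qs = -149 + 4.5(94) = 274.
Shortage = 351 − 274 = 77.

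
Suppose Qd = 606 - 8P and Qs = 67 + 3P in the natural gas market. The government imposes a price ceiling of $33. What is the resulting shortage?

Shortage = 176

Equilibrium price would be P* = 49, so the ceiling at 33 binds.
At P = 33: Qd = 606 − 8(33) = 342, Qs = 67 + 3(33) = 166.
Shortage = 342 − 166 = 176.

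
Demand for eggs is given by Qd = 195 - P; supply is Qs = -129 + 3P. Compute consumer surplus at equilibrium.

Equilibrium: 195 - P = -129 + 3P gives P* = 81, Q* = 114.
Demand choke price (Qd = 0): P = 195.
CS = ½(195 − 81)(114) = 6498.

Consumer surplus = 6498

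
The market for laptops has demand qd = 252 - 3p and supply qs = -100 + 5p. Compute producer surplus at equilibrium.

Producer surplus = 1440

Equilibrium: 252 - 3p = -100 + 5p gives p* = 44, q* = 120.
Supply starts at p = 20 (where qs = 0).
PS = ½(44 − 20)(120) = 1440.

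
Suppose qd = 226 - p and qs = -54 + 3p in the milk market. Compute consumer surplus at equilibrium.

Consumer surplus = 12168

Equilibrium: 226 - p = -54 + 3p gives p* = 70, q* = 156.
Demand choke price (qd = 0): p = 226.
CS = ½(226 − 70)(156) = 12168.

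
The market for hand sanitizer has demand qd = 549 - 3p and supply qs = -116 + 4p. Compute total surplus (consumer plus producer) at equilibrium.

Total surplus = 20328

Equilibrium: 549 - 3p = -116 + 4p gives p* = 95, q* = 264.
Demand choke price: p = 183; supply starts at p = 29.
CS = ½(183 − 95)(264) = 11616; PS = ½(95 − 29)(264) = 8712.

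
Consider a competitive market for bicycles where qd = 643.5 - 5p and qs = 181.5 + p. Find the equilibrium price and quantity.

Set qd = qs: 643.5 - 5p = 181.5 + p.
462 = 6p, so p* = 77.
q* = 643.5 − 5(77) = 258.5.

p* = 77, q* = 258.5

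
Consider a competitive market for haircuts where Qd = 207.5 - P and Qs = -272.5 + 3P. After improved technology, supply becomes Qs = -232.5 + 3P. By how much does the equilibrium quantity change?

Original equilibrium: P* = 120, Q* = 87.5.
New equilibrium: 207.5 - P = -232.5 + 3P, so 440 = 4P and P' = 110; Q' = 207.5 − 1(110) = 97.5.
Change in quantity: 97.5 − 87.5 = 10.

ΔQ = 10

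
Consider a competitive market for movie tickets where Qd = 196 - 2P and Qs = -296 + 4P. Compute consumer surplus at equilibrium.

Equilibrium: 196 - 2P = -296 + 4P gives P* = 82, Q* = 32.
Demand choke price (Qd = 0): P = 98.
CS = ½(98 − 82)(32) = 256.

Consumer surplus = 256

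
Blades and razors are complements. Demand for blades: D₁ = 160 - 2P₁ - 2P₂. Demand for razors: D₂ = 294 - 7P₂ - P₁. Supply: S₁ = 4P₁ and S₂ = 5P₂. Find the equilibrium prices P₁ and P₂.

P₁ = 666/35, P₂ = 802/35

Market 1: 160 - 2P₁ - 2P₂ = 4P₁ → 6P₁ + 2P₂ = 160.
Market 2: 12P₂ + P₁ = 294.
Eliminating P₂: 12×(1) − 2×(2) gives 70P₁ = 1332, so P₁ = 666/35.
Back-substitute into (2): P₂ = (294 − 1×666/35) / 12 = 802/35.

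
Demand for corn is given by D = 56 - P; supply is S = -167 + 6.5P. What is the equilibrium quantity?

Q* = 394/15

Set D = S: 56 - P = -167 + 6.5P.
223 = 7.5P, so P* = 446/15.
Q* = 56 − 1(446/15) = 394/15.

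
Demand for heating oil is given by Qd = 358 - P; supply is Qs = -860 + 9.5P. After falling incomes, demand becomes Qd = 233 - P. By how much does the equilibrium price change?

ΔP = -250/21

Original equilibrium: P* = 116, Q* = 242.
New equilibrium: 233 - P = -860 + 9.5P, so 1093 = 10.5P and P' = 2186/21; Q' = 233 − 1(2186/21) = 2707/21.
Change in price: 2186/21 − 116 = -250/21.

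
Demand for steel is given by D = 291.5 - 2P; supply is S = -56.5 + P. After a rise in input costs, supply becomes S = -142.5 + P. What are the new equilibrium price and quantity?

Original equilibrium: P* = 116, Q* = 59.5.
New equilibrium: 291.5 - 2P = -142.5 + P, so 434 = 3P and P' = 434/3; Q' = 291.5 − 2(434/3) = 13/6.

P' = 434/3, Q' = 13/6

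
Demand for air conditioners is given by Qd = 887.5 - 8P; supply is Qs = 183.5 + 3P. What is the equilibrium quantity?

Q* = 375.5

Set Qd = Qs: 887.5 - 8P = 183.5 + 3P.
704 = 11P, so P* = 64.
Q* = 887.5 − 8(64) = 375.5.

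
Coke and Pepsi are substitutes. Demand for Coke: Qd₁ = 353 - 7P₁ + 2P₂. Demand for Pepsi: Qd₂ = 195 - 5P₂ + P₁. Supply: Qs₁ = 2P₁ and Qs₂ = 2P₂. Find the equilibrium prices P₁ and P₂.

P₁ = 2861/61, P₂ = 2108/61

Market 1: 353 - 7P₁ + 2P₂ = 2P₁ → 9P₁ - 2P₂ = 353.
Market 2: 7P₂ - P₁ = 195.
Eliminating P₂: 7×(1) + 2×(2) gives 61P₁ = 2861, so P₁ = 2861/61.
Back-substitute into (2): P₂ = (195 + 1×2861/61) / 7 = 2108/61.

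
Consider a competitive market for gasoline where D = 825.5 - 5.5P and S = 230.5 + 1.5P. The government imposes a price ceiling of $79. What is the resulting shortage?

Equilibrium price would be P* = 85, so the ceiling at 79 binds.
At P = 79: D = 825.5 − 5.5(79) = 391, S = 230.5 + 1.5(79) = 349.
Shortage = 391 − 349 = 42.

Shortage = 42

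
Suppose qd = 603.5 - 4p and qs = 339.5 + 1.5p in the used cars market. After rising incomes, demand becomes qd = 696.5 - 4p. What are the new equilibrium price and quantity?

Original equilibrium: p* = 48, q* = 411.5.
New equilibrium: 696.5 - 4p = 339.5 + 1.5p, so 357 = 5.5p and p' = 714/11; q' = 696.5 − 4(714/11) = 9611/22.

p' = 714/11, q' = 9611/22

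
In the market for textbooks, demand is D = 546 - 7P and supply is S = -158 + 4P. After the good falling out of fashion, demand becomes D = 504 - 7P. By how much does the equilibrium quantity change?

Original equilibrium: P* = 64, Q* = 98.
New equilibrium: 504 - 7P = -158 + 4P, so 662 = 11P and P' = 662/11; Q' = 504 − 7(662/11) = 910/11.
Change in quantity: 910/11 − 98 = -168/11.

ΔQ = -168/11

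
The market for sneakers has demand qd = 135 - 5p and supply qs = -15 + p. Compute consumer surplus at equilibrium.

Equilibrium: 135 - 5p = -15 + p gives p* = 25, q* = 10.
Demand choke price (qd = 0): p = 27.
CS = ½(27 − 25)(10) = 10.

Consumer surplus = 10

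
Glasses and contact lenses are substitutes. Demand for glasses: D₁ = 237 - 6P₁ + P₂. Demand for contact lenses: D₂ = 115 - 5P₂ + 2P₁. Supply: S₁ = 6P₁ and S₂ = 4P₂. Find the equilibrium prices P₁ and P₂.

Market 1: 237 - 6P₁ + P₂ = 6P₁ → 12P₁ - P₂ = 237.
Market 2: 9P₂ - 2P₁ = 115.
Eliminating P₂: 9×(1) + 1×(2) gives 106P₁ = 2248, so P₁ = 1124/53.
Back-substitute into (2): P₂ = (115 + 2×1124/53) / 9 = 927/53.

P₁ = 1124/53, P₂ = 927/53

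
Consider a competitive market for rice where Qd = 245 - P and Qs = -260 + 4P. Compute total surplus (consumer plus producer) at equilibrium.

Total surplus = 12960

Equilibrium: 245 - P = -260 + 4P gives P* = 101, Q* = 144.
Demand choke price: P = 245; supply starts at P = 65.
CS = ½(245 − 101)(144) = 10368; PS = ½(101 − 65)(144) = 2592.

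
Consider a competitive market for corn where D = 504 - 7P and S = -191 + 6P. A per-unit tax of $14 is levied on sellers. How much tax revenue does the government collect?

Tax revenue = 15386/13

Pre-tax equilibrium: P* = 695/13, Q* = 1687/13.
Tax on sellers shifts supply to S = -191 + 6(P − 14) = -275 + 6P.
504 - 7P = -275 + 6P gives buyer price Pb = 779/13; sellers receive Ps = 779/13 − 14 = 597/13.
New quantity: Q = 504 − 7(779/13) = 1099/13.
Revenue = 14 × 1099/13 = 15386/13.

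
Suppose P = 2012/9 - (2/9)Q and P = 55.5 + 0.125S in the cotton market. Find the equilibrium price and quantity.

Set the two price expressions equal: 2012/9 - (2/9)Q = 55.5 + 0.125Q.
3025/18 = (25/72)Q, so Q* = 484.
P* = 2012/9 − (2/9)(484) = 116.

P* = 116, Q* = 484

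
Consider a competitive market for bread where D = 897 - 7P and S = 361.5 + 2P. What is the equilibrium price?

Set D = S: 897 - 7P = 361.5 + 2P.
535.5 = 9P, so P* = 59.5.
Q* = 897 − 7(59.5) = 480.5.

P* = 59.5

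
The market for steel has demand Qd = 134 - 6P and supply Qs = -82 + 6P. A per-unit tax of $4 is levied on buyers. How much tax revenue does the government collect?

Pre-tax equilibrium: P* = 18, Q* = 26.
Tax on buyers shifts demand to Qd = 134 − 6(P + 4) = 110 - 6P.
110 - 6P = -82 + 6P gives seller price Ps = 16; buyers pay Pb = 16 + 4 = 20.
New quantity: Q = 134 − 6(20) = 14.
Revenue = 4 × 14 = 56.

Tax revenue = 56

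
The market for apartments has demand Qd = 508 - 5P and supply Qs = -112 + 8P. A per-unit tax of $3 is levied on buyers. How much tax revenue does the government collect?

Pre-tax equilibrium: P* = 620/13, Q* = 3504/13.
Tax on buyers shifts demand to Qd = 508 − 5(P + 3) = 493 - 5P.
493 - 5P = -112 + 8P gives seller price Ps = 605/13; buyers pay Pb = 605/13 + 3 = 644/13.
New quantity: Q = 508 − 5(644/13) = 3384/13.
Revenue = 3 × 3384/13 = 10152/13.

Tax revenue = 10152/13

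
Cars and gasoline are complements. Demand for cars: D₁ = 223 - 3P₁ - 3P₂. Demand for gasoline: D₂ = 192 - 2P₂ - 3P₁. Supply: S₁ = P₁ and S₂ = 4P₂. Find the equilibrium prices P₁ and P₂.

Market 1: 223 - 3P₁ - 3P₂ = P₁ → 4P₁ + 3P₂ = 223.
Market 2: 6P₂ + 3P₁ = 192.
Eliminating P₂: 6×(1) − 3×(2) gives 15P₁ = 762, so P₁ = 50.8.
Back-substitute into (2): P₂ = (192 − 3×50.8) / 6 = 6.6.

P₁ = 50.8, P₂ = 6.6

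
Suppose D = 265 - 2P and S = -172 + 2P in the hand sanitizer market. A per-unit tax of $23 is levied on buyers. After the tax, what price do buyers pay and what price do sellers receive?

Buyers pay $120.75, sellers receive $97.75

Pre-tax equilibrium: P* = 109.25, Q* = 46.5.
Tax on buyers shifts demand to D = 265 − 2(P + 23) = 219 - 2P.
219 - 2P = -172 + 2P gives seller price Ps = 97.75; buyers pay Pb = 97.75 + 23 = 120.75.
New quantity: Q = 265 − 2(120.75) = 23.5.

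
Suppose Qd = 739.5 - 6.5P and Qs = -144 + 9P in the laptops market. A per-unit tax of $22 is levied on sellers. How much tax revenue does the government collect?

Pre-tax equilibrium: P* = 57, Q* = 369.
Tax on sellers shifts supply to Qs = -144 + 9(P − 22) = -342 + 9P.
739.5 - 6.5P = -342 + 9P gives buyer price Pb = 2163/31; sellers receive Ps = 2163/31 − 22 = 1481/31.
New quantity: Q = 739.5 − 6.5(2163/31) = 8865/31.
Revenue = 22 × 8865/31 = 195030/31.

Tax revenue = 195030/31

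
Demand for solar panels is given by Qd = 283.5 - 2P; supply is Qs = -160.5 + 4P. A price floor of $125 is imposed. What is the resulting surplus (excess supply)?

Equilibrium price would be P* = 74, so the floor at 125 binds.
At P = 125: Qd = 33.5, Qs = 339.5.
Surplus = 339.5 − 33.5 = 306.

Surplus = 306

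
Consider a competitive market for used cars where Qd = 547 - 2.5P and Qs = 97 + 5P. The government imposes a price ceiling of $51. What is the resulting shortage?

Shortage = 67.5

Equilibrium price would be P* = 60, so the ceiling at 51 binds.
At P = 51: Qd = 547 − 2.5(51) = 419.5, Qs = 97 + 5(51) = 352.
Shortage = 419.5 − 352 = 67.5.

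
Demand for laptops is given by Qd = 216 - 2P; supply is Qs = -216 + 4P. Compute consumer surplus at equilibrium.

Consumer surplus = 1296

Equilibrium: 216 - 2P = -216 + 4P gives P* = 72, Q* = 72.
Demand choke price (Qd = 0): P = 108.
CS = ½(108 − 72)(72) = 1296.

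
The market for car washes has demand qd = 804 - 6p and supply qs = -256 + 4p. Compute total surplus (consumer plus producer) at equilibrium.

Total surplus = 5880

Equilibrium: 804 - 6p = -256 + 4p gives p* = 106, q* = 168.
Demand choke price: p = 134; supply starts at p = 64.
CS = ½(134 − 106)(168) = 2352; PS = ½(106 − 64)(168) = 3528.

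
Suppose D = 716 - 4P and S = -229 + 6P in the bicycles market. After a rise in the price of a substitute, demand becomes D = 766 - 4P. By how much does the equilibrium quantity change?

Original equilibrium: P* = 94.5, Q* = 338.
New equilibrium: 766 - 4P = -229 + 6P, so 995 = 10P and P' = 99.5; Q' = 766 − 4(99.5) = 368.
Change in quantity: 368 − 338 = 30.

ΔQ = 30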